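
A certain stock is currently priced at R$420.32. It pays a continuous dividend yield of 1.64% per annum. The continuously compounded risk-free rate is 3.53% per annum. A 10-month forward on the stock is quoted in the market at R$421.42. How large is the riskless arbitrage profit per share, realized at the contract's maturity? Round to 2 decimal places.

Fair forward: F* = S·e^(carry·T), with carry = (r − q) = 0.0353 − 0.0164 = 0.0189
F* = 420.32 · e^(0.0189 × 10/12) = 420.32 · e^0.015750 = 420.32 × 1.015875 = R$426.9926
Market R$421.42 < fair R$426.9926: forward underpriced → reverse cash-and-carry (short spot, go long the forward).
At maturity, profit = |F_mkt − F*| = |421.42 − 426.9926| = R$5.57 per share

R$5.57 per share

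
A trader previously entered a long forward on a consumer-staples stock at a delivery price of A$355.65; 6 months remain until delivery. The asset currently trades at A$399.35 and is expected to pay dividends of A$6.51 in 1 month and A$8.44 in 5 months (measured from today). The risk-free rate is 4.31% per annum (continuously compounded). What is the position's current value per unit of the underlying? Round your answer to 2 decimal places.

PV(remaining dividends) I = 6.51·e^(−0.0431·1/12) + 8.44·e^(−0.0431·5/12) = 14.7764
Current forward F = (S − I)·e^(rT) = (399.35 − 14.7764)·e^(0.0431·6/12) = 384.5736 × 1.021784 = 392.9512
Value (long) = (F − K)·e^(−rT) = (392.9512 − 355.65) × 0.978681 = 36.5060
Value = A$36.51

A$36.51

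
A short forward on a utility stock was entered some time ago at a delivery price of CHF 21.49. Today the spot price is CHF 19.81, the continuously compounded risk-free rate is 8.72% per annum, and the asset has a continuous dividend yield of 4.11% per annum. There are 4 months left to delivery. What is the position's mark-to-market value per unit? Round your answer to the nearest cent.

CHF 1.33

Current fair forward for the remaining 4 months: F = S·e^((r − q)·T), (r − q) = 0.0872 − 0.0411 = 0.0461
F = 19.81 · e^(0.0461 × 4/12) = 19.81 × 1.015485 = 20.1168
Value of long forward = (F − K)·e^(−rT) = (20.1168 − 21.49) · e^(−0.0872·4/12)
= -1.3732 × 0.971352 = -1.33
Short position value = −(long value) = CHF 1.33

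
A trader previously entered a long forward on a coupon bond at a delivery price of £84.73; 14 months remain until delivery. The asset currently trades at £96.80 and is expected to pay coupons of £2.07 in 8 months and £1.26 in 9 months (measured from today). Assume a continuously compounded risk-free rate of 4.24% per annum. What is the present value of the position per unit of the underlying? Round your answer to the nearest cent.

£12.93

PV(remaining coupons) I = 2.07·e^(−0.0424·8/12) + 1.26·e^(−0.0424·9/12) = 3.2329
Current forward F = (S − I)·e^(rT) = (96.80 − 3.2329)·e^(0.0424·14/12) = 93.5671 × 1.050711 = 98.3120
Value (long) = (F − K)·e^(−rT) = (98.3120 − 84.73) × 0.951737 = 12.9265
Value = £12.93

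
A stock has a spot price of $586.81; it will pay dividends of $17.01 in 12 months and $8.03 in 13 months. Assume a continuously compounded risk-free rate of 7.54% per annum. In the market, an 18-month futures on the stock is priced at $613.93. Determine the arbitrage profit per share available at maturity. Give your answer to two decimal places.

$17.20 per share

PV(dividends) I = 17.01·e^(−0.0754·12/12) + 8.03·e^(−0.0754·13/12) = 23.1748
Fair futures F* = (S − I)·e^(rT) = (586.81 − 23.1748)·e^0.113100 = 563.6352 × 1.119744 = 631.1271
Market $613.93 < fair 631.1271: forward underpriced → reverse cash-and-carry (short the stock, invest proceeds at r, pay the dividends, go long the forward).
Profit at T = |F_mkt − F*| = |613.93 − 631.1271| = $17.20 per share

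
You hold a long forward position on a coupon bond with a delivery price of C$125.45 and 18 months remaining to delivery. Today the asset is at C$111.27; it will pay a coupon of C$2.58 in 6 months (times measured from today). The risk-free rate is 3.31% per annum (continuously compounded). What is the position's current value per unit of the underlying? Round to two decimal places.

-C$10.64

PV(remaining coupons) I = 2.58·e^(−0.0331·6/12) = 2.5377
Current forward F = (S − I)·e^(rT) = (111.27 − 2.5377)·e^(0.0331·18/12) = 108.7323 × 1.050903 = 114.2671
Value (long) = (F − K)·e^(−rT) = (114.2671 − 125.45) × 0.951562 = -10.6412
Value = -C$10.64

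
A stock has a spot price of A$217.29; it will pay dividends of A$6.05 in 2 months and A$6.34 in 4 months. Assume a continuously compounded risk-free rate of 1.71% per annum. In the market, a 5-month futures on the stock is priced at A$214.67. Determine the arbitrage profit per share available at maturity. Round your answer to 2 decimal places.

PV(dividends) I = 6.05·e^(−0.0171·2/12) + 6.34·e^(−0.0171·4/12) = 12.3367
Fair futures F* = (S − I)·e^(rT) = (217.29 − 12.3367)·e^0.007125 = 204.9533 × 1.007150 = 206.4187
Market A$214.67 > fair 206.4187: forward overpriced → cash-and-carry (borrow at r, buy the stock and collect the dividends, short the forward).
Profit at T = |F_mkt − F*| = |214.67 − 206.4187| = A$8.25 per share

A$8.25 per share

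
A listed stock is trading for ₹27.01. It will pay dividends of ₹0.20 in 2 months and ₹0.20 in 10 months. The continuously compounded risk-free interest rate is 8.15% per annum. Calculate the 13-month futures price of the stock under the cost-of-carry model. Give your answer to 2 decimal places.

₹29.08

PV(dividends) I = 0.20·e^(−0.0815·2/12) + 0.20·e^(−0.0815·10/12)
I = 0.1973 + 0.1869 = 0.3842
F = (S − I)·e^(rT) = (27.01 − 0.3842) · e^(0.0815·13/12)
= 26.6258 · e^0.088292 = 26.6258 × 1.092307 = ₹29.08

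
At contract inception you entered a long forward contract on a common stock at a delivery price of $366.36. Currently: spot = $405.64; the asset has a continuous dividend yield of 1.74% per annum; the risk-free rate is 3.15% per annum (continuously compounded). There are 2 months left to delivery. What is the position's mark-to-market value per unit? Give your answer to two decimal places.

$40.02

Current fair forward for the remaining 2 months: F = S·e^((r − q)·T), (r − q) = 0.0315 − 0.0174 = 0.0141
F = 405.64 · e^(0.0141 × 2/12) = 405.64 × 1.002353 = 406.5945
Value of long forward = (F − K)·e^(−rT) = (406.5945 − 366.36) · e^(−0.0315·2/12)
= 40.2345 × 0.994764 = 40.02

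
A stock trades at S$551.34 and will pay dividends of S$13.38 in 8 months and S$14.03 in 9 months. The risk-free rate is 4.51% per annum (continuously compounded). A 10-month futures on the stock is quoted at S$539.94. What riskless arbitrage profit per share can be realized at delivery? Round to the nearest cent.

S$4.95 per share

PV(dividends) I = 13.38·e^(−0.0451·8/12) + 14.03·e^(−0.0451·9/12) = 26.5471
Fair futures F* = (S − I)·e^(rT) = (551.34 − 26.5471)·e^0.037583 = 524.7929 × 1.038298 = 544.8914
Market S$539.94 < fair 544.8914: forward underpriced → reverse cash-and-carry (short the stock, invest proceeds at r, pay the dividends, go long the forward).
Profit at T = |F_mkt − F*| = |539.94 − 544.8914| = S$4.95 per share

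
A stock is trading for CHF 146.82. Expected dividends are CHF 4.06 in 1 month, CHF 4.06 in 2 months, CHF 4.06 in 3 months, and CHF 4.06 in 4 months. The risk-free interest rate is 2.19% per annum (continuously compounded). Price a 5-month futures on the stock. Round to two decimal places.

PV(dividends) I = 4.06·e^(−0.0219·1/12) + 4.06·e^(−0.0219·2/12) + 4.06·e^(−0.0219·3/12) + 4.06·e^(−0.0219·4/12)
I = 4.0526 + 4.0452 + 4.0378 + 4.0305 = 16.1661
F = (S − I)·e^(rT) = (146.82 − 16.1661) · e^(0.0219·5/12)
= 130.6539 · e^0.009125 = 130.6539 × 1.009167 = CHF 131.85

CHF 131.85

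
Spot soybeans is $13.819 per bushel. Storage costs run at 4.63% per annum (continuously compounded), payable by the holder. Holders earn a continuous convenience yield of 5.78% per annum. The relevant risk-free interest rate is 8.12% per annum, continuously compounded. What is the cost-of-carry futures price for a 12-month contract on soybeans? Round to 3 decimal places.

Net carry = r + u − y = 0.0812 + 0.0463 − 0.0578 = 0.0697
F = S·e^((r+u−y)T) = 13.819 · e^(0.0697 × 12/12) = 13.819 · e^0.069700
= 13.819 × 1.072186 = $14.817 per bushel

$14.817 per bushel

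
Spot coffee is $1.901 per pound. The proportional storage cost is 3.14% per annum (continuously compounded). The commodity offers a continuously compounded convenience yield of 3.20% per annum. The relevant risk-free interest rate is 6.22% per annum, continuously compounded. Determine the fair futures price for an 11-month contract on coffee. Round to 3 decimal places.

$2.011 per pound

Net carry = r + u − y = 0.0622 + 0.0314 − 0.0320 = 0.0616
F = S·e^((r+u−y)T) = 1.901 · e^(0.0616 × 11/12) = 1.901 · e^0.056467
= 1.901 × 1.058092 = $2.011 per pound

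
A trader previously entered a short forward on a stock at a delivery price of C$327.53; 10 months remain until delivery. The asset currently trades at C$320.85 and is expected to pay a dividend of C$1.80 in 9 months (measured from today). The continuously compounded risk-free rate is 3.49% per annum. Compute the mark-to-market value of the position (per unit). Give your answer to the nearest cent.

PV(remaining dividends) I = 1.80·e^(−0.0349·9/12) = 1.7535
Current forward F = (S − I)·e^(rT) = (320.85 − 1.7535)·e^(0.0349·10/12) = 319.0965 × 1.029510 = 328.5130
Value (long) = (F − K)·e^(−rT) = (328.5130 − 327.53) × 0.971336 = 0.9548
Short position value = −(long value) = -C$0.95

-C$0.95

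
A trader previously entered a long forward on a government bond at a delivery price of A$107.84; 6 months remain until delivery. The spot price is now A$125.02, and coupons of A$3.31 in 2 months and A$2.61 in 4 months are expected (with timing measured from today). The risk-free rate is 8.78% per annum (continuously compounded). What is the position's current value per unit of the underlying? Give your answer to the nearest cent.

PV(remaining coupons) I = 3.31·e^(−0.0878·2/12) + 2.61·e^(−0.0878·4/12) = 5.7966
Current forward F = (S − I)·e^(rT) = (125.02 − 5.7966)·e^(0.0878·6/12) = 119.2234 × 1.044878 = 124.5739
Value (long) = (F − K)·e^(−rT) = (124.5739 − 107.84) × 0.957050 = 16.0152
Value = A$16.02

A$16.02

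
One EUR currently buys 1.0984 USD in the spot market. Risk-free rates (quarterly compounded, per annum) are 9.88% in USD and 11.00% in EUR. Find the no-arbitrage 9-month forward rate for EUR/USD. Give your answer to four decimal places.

By covered interest parity, F = S · (1+r_USD/4)^(4T) / (1+r_EUR/4)^(4T)
= 1.0984 × 1.075945 / 1.084790 = 1.0984 × 0.991846
F = 1.0894 USD per EUR

1.0894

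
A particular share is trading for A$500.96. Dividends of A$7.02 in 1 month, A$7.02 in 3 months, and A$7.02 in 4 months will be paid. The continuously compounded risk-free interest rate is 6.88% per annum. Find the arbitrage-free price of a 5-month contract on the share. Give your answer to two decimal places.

A$494.18

PV(dividends) I = 7.02·e^(−0.0688·1/12) + 7.02·e^(−0.0688·3/12) + 7.02·e^(−0.0688·4/12)
I = 6.9799 + 6.9003 + 6.8608 = 20.7410
F = (S − I)·e^(rT) = (500.96 − 20.7410) · e^(0.0688·5/12)
= 480.2190 · e^0.028667 = 480.2190 × 1.029082 = A$494.18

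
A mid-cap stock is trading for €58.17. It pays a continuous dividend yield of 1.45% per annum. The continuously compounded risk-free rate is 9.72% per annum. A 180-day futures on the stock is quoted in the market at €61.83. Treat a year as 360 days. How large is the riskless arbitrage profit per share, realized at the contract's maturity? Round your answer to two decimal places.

Fair futures: F* = S·e^(carry·T), with carry = (r − q) = 0.0972 − 0.0145 = 0.0827
F* = 58.17 · e^(0.0827 × 180/360) = 58.17 · e^0.041350 = 58.17 × 1.042217 = €60.6258
Market €61.83 > fair €60.6258: forward overpriced → cash-and-carry (buy spot, short the forward).
At maturity, profit = |F_mkt − F*| = |61.83 − 60.6258| = €1.20 per share

€1.20 per share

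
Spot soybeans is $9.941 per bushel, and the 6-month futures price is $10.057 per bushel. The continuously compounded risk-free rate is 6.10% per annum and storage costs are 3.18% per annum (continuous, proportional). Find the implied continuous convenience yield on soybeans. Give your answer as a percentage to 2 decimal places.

F = S·e^((r+u−y)T) ⇒ (r+u−y) = ln(F/S)/T
ln(10.057/9.941) = 0.011601; /T ⇒ 0.023202
y = r + u − ln(F/S)/T = 0.0610 + 0.0318 − 0.023202 = 0.069598
y = 6.96%

6.96%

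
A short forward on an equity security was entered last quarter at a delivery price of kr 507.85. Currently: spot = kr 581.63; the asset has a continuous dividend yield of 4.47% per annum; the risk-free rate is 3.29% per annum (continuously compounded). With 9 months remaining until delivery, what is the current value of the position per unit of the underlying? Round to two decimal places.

-kr 66.98

Current fair forward for the remaining 9 months: F = S·e^((r − q)·T), (r − q) = 0.0329 − 0.0447 = -0.0118
F = 581.63 · e^(-0.0118 × 9/12) = 581.63 × 0.991189 = 576.5053
Value of long forward = (F − K)·e^(−rT) = (576.5053 − 507.85) · e^(−0.0329·9/12)
= 68.6553 × 0.975627 = 66.98
Short position value = −(long value) = -kr 66.98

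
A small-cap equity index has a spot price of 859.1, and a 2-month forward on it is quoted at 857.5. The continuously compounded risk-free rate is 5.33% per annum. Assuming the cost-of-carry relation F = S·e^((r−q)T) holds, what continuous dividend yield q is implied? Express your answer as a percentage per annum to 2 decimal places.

6.45%

From F = S·e^((r−q)T): (r − q) = ln(F/S)/T
ln(857.5/859.1) = ln(0.998138) = -0.001864
(r − q) = -0.001864 / (2/12) = -0.011184
q = r − ln(F/S)/T = 0.0533 + 0.011184 = 0.064484
q = 6.45%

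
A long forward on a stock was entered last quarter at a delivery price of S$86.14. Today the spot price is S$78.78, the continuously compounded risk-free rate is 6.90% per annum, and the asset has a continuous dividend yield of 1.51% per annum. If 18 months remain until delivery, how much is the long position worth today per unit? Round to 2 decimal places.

-S$0.65

Current fair forward for the remaining 18 months: F = S·e^((r − q)·T), (r − q) = 0.0690 − 0.0151 = 0.0539
F = 78.78 · e^(0.0539 × 18/12) = 78.78 × 1.084208 = 85.4139
Value of long forward = (F − K)·e^(−rT) = (85.4139 − 86.14) · e^(−0.0690·18/12)
= -0.7261 × 0.901676 = -0.65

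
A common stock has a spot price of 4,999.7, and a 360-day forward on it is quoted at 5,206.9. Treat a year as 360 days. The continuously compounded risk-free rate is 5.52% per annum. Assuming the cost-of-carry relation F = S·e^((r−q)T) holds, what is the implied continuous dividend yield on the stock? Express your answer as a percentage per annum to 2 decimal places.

From F = S·e^((r−q)T): (r − q) = ln(F/S)/T
ln(5206.9/4999.7) = ln(1.041442) = 0.040606
(r − q) = 0.040606 / (360/360) = 0.040606
q = r − ln(F/S)/T = 0.0552 − 0.040606 = 0.014594
q = 1.46%

1.46%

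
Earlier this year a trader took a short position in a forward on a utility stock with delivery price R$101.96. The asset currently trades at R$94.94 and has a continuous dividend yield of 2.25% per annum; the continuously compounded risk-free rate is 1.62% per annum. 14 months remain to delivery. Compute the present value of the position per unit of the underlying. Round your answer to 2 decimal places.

R$7.57

Current fair forward for the remaining 14 months: F = S·e^((r − q)·T), (r − q) = 0.0162 − 0.0225 = -0.0063
F = 94.94 · e^(-0.0063 × 14/12) = 94.94 × 0.992677 = 94.2448
Value of long forward = (F − K)·e^(−rT) = (94.2448 − 101.96) · e^(−0.0162·14/12)
= -7.7152 × 0.981277 = -7.57
Short position value = −(long value) = R$7.57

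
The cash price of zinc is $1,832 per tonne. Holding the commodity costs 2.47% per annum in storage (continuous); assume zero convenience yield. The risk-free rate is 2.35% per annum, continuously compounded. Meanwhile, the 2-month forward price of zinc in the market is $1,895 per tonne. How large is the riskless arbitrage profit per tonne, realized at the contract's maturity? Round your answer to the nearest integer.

Fair forward: F* = S·e^(carry·T), with carry = (r + u) = 0.0235 + 0.0247 = 0.0482
F* = 1832 · e^(0.0482 × 2/12) = 1832 · e^0.008033 = 1832 × 1.008065 = $1846.7751
Market $1895 > fair $1846.7751: forward overpriced → cash-and-carry (buy spot, short the forward).
At maturity, profit = |F_mkt − F*| = |1895 − 1846.7751| = $48 per tonne

$48 per tonne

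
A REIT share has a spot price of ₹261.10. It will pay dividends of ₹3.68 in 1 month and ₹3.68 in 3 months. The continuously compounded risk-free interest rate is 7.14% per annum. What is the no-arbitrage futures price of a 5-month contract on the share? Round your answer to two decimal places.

PV(dividends) I = 3.68·e^(−0.0714·1/12) + 3.68·e^(−0.0714·3/12)
I = 3.6582 + 3.6149 = 7.2731
F = (S − I)·e^(rT) = (261.10 − 7.2731) · e^(0.0714·5/12)
= 253.8269 · e^0.029750 = 253.8269 × 1.030197 = ₹261.49

₹261.49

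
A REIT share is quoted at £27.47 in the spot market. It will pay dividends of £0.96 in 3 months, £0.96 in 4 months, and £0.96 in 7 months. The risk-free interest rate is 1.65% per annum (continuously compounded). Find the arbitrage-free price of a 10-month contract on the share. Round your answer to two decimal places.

PV(dividends) I = 0.96·e^(−0.0165·3/12) + 0.96·e^(−0.0165·4/12) + 0.96·e^(−0.0165·7/12)
I = 0.9560 + 0.9547 + 0.9508 = 2.8615
F = (S − I)·e^(rT) = (27.47 − 2.8615) · e^(0.0165·10/12)
= 24.6085 · e^0.013750 = 24.6085 × 1.013845 = £24.95

£24.95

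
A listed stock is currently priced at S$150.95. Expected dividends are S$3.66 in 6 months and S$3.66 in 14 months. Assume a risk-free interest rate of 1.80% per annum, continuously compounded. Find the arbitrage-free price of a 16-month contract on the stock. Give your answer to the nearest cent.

PV(dividends) I = 3.66·e^(−0.0180·6/12) + 3.66·e^(−0.0180·14/12)
I = 3.6272 + 3.5839 = 7.2111
F = (S − I)·e^(rT) = (150.95 − 7.2111) · e^(0.0180·16/12)
= 143.7389 · e^0.024000 = 143.7389 × 1.024290 = S$147.23

S$147.23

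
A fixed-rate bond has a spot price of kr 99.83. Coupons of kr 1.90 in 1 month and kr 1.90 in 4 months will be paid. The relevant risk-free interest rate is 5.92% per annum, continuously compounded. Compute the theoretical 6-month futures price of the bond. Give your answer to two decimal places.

kr 98.96

PV(coupons) I = 1.90·e^(−0.0592·1/12) + 1.90·e^(−0.0592·4/12)
I = 1.8906 + 1.8629 = 3.7535
F = (S − I)·e^(rT) = (99.83 − 3.7535) · e^(0.0592·6/12)
= 96.0765 · e^0.029600 = 96.0765 × 1.030042 = kr 98.96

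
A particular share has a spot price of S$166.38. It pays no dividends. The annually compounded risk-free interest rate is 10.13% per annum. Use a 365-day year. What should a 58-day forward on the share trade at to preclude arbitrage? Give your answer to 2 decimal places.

S$168.95

F = S · (1+r)^T
= 166.38 × 1.015451
F = S$168.95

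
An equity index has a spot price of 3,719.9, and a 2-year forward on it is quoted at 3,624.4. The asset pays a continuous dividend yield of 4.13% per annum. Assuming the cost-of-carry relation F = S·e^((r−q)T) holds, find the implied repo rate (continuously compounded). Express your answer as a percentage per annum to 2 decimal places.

From F = S·e^((r−q)T): (r − q) = ln(F/S)/T
ln(3624.4/3719.9) = ln(0.974327) = -0.026008
(r − q) = -0.026008 / (2) = -0.013004
r = ln(F/S)/T + q = -0.013004 + 0.0413 = 0.028296
r = 2.83%

2.83%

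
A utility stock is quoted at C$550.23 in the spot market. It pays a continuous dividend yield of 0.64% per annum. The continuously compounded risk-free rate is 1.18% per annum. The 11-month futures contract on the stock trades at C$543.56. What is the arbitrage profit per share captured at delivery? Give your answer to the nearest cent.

Fair futures: F* = S·e^(carry·T), with carry = (r − q) = 0.0118 − 0.0064 = 0.0054
F* = 550.23 · e^(0.0054 × 11/12) = 550.23 · e^0.004950 = 550.23 × 1.004962 = C$552.9602
Market C$543.56 < fair C$552.9602: forward underpriced → reverse cash-and-carry (short spot, go long the forward).
At maturity, profit = |F_mkt − F*| = |543.56 − 552.9602| = C$9.40 per share

C$9.40 per share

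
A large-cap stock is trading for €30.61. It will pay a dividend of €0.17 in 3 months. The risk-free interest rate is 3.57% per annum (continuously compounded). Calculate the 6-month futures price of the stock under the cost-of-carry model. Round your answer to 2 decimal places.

PV(dividends) I = 0.17·e^(−0.0357·3/12)
I = 0.1685
F = (S − I)·e^(rT) = (30.61 − 0.1685) · e^(0.0357·6/12)
= 30.4415 · e^0.017850 = 30.4415 × 1.018010 = €30.99

€30.99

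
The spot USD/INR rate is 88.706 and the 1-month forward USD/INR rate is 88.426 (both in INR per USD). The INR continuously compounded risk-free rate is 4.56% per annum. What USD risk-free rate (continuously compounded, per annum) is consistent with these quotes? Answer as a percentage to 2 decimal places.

8.35%

F = S·e^((r_INR − r_USD)T) ⇒ r_USD = r_INR − ln(F/S)/T
ln(88.426/88.706) = -0.003161; /(1/12) = -0.037932
r_USD = 0.0456 + 0.037932 = 0.083532
r_USD = 8.35%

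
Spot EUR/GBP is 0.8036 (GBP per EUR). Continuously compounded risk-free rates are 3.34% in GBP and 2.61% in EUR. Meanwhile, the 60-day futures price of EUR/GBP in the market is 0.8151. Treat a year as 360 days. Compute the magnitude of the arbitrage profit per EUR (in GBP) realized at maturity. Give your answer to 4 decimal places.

Fair futures: F* = S·e^(carry·T), with carry = (r_GBP − r_EUR) = 0.0334 − 0.0261 = 0.0073
F* = 0.8036 · e^(0.0073 × 60/360) = 0.8036 · e^0.001217 = 0.8036 × 1.001218 = 0.8046
Market 0.8151 > fair 0.8046: forward overpriced → cash-and-carry (buy spot, short the forward).
At maturity, profit = |F_mkt − F*| = |0.8151 − 0.8046| = 0.0105 per EUR (in GBP)

0.0105 per EUR (in GBP)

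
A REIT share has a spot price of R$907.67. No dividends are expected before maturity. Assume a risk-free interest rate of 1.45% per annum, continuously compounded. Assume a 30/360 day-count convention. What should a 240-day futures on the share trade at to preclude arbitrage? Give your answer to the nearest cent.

R$916.49

F = S·e^(rT) = 907.67 · e^(0.0145 × 240/360)
= 907.67 · e^0.009667 = 907.67 × 1.009714
F = R$916.49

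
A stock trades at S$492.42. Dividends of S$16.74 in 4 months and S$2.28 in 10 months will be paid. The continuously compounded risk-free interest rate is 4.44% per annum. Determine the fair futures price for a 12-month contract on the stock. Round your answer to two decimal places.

S$495.24

PV(dividends) I = 16.74·e^(−0.0444·4/12) + 2.28·e^(−0.0444·10/12)
I = 16.4941 + 2.1972 = 18.6913
F = (S − I)·e^(rT) = (492.42 − 18.6913) · e^(0.0444·12/12)
= 473.7287 · e^0.044400 = 473.7287 × 1.045400 = S$495.24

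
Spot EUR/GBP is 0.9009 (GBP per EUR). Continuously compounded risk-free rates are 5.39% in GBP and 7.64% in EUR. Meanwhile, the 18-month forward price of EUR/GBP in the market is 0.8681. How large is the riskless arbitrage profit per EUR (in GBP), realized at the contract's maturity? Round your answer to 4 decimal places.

Fair forward: F* = S·e^(carry·T), with carry = (r_GBP − r_EUR) = 0.0539 − 0.0764 = -0.0225
F* = 0.9009 · e^(-0.0225 × 18/12) = 0.9009 · e^-0.033750 = 0.9009 × 0.966813 = 0.8710
Market 0.8681 < fair 0.8710: forward underpriced → reverse cash-and-carry (short spot, go long the forward).
At maturity, profit = |F_mkt − F*| = |0.8681 − 0.8710| = 0.0029 per EUR (in GBP)

0.0029 per EUR (in GBP)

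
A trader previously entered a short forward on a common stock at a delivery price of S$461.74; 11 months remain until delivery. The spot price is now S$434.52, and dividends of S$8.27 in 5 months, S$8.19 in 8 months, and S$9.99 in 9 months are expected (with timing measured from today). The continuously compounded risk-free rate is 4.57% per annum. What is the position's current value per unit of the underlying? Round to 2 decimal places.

S$33.99

PV(remaining dividends) I = 8.27·e^(−0.0457·5/12) + 8.19·e^(−0.0457·8/12) + 9.99·e^(−0.0457·9/12) = 25.7117
Current forward F = (S − I)·e^(rT) = (434.52 − 25.7117)·e^(0.0457·11/12) = 408.8083 × 1.042782 = 426.2979
Value (long) = (F − K)·e^(−rT) = (426.2979 − 461.74) × 0.958974 = -33.9881
Short position value = −(long value) = S$33.99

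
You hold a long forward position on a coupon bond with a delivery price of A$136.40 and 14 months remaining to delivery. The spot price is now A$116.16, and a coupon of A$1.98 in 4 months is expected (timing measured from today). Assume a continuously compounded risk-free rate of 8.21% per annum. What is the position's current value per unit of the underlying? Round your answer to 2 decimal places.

PV(remaining coupons) I = 1.98·e^(−0.0821·4/12) = 1.9265
Current forward F = (S − I)·e^(rT) = (116.16 − 1.9265)·e^(0.0821·14/12) = 114.2335 × 1.100521 = 125.7164
Value (long) = (F − K)·e^(−rT) = (125.7164 − 136.40) × 0.908661 = -9.7078
Value = -A$9.71

-A$9.71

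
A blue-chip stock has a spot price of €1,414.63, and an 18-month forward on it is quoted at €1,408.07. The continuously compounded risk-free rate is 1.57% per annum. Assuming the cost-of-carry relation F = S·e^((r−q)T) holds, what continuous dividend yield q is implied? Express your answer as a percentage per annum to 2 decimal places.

From F = S·e^((r−q)T): (r − q) = ln(F/S)/T
ln(1408.07/1414.63) = ln(0.995363) = -0.004648
(r − q) = -0.004648 / (18/12) = -0.003099
q = r − ln(F/S)/T = 0.0157 + 0.003099 = 0.018799
q = 1.88%

1.88%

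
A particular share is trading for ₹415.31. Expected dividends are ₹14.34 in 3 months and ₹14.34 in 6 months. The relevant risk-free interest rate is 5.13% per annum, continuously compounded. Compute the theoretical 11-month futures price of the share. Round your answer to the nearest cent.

₹405.82

PV(dividends) I = 14.34·e^(−0.0513·3/12) + 14.34·e^(−0.0513·6/12)
I = 14.1573 + 13.9769 = 28.1342
F = (S − I)·e^(rT) = (415.31 − 28.1342) · e^(0.0513·11/12)
= 387.1758 · e^0.047025 = 387.1758 × 1.048148 = ₹405.82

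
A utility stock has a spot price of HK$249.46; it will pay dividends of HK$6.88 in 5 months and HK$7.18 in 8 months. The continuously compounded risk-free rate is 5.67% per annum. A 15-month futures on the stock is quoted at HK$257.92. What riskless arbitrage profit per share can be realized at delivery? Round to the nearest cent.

HK$4.77 per share

PV(dividends) I = 6.88·e^(−0.0567·5/12) + 7.18·e^(−0.0567·8/12) = 13.6330
Fair futures F* = (S − I)·e^(rT) = (249.46 − 13.6330)·e^0.070875 = 235.8270 × 1.073447 = 253.1478
Market HK$257.92 > fair 253.1478: forward overpriced → cash-and-carry (borrow at r, buy the stock and collect the dividends, short the forward).
Profit at T = |F_mkt − F*| = |257.92 − 253.1478| = HK$4.77 per share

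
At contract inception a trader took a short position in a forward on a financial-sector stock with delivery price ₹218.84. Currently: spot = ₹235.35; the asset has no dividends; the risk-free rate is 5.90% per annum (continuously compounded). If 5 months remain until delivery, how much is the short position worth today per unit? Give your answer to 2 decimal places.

-₹21.82

Current fair forward for the remaining 5 months: F = S·e^(r·T), r = 0.0590
F = 235.35 · e^(0.0590 × 5/12) = 235.35 × 1.024888 = 241.2074
Value of long forward = (F − K)·e^(−rT) = (241.2074 − 218.84) · e^(−0.0590·5/12)
= 22.3674 × 0.975716 = 21.82
Short position value = −(long value) = -₹21.82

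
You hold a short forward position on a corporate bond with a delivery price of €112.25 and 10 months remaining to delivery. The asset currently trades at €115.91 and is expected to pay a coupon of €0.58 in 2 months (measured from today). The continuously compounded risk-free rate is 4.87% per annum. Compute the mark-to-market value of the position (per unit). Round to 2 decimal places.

PV(remaining coupons) I = 0.58·e^(−0.0487·2/12) = 0.5753
Current forward F = (S − I)·e^(rT) = (115.91 − 0.5753)·e^(0.0487·10/12) = 115.3347 × 1.041418 = 120.1116
Value (long) = (F − K)·e^(−rT) = (120.1116 − 112.25) × 0.960229 = 7.5489
Short position value = −(long value) = -€7.55

-€7.55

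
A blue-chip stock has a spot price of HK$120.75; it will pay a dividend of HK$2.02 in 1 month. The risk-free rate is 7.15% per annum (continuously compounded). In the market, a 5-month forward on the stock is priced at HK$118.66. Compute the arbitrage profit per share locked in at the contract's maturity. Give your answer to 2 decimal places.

PV(dividends) I = 2.02·e^(−0.0715·1/12) = 2.0080
Fair forward F* = (S − I)·e^(rT) = (120.75 − 2.0080)·e^0.029792 = 118.7420 × 1.030240 = 122.3328
Market HK$118.66 < fair 122.3328: forward underpriced → reverse cash-and-carry (short the stock, invest proceeds at r, pay the dividends, go long the forward).
Profit at T = |F_mkt − F*| = |118.66 − 122.3328| = HK$3.67 per share

HK$3.67 per share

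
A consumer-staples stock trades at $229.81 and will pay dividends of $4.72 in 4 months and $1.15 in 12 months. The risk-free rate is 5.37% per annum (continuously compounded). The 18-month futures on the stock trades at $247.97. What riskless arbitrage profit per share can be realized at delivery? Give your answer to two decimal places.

PV(dividends) I = 4.72·e^(−0.0537·4/12) + 1.15·e^(−0.0537·12/12) = 5.7261
Fair futures F* = (S − I)·e^(rT) = (229.81 − 5.7261)·e^0.080550 = 224.0839 × 1.083883 = 242.8807
Market $247.97 > fair 242.8807: forward overpriced → cash-and-carry (borrow at r, buy the stock and collect the dividends, short the forward).
Profit at T = |F_mkt − F*| = |247.97 − 242.8807| = $5.09 per share

$5.09 per share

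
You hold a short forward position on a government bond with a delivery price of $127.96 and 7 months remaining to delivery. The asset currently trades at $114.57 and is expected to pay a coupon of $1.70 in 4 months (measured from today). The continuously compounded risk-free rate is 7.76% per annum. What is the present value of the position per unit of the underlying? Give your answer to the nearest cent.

PV(remaining coupons) I = 1.70·e^(−0.0776·4/12) = 1.6566
Current forward F = (S − I)·e^(rT) = (114.57 − 1.6566)·e^(0.0776·7/12) = 112.9134 × 1.046307 = 118.1421
Value (long) = (F − K)·e^(−rT) = (118.1421 − 127.96) × 0.955743 = -9.3834
Short position value = −(long value) = $9.38

$9.38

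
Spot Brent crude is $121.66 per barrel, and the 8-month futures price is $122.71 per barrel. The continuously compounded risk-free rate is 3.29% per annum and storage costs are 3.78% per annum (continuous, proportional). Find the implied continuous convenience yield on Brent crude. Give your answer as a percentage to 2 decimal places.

5.78%

F = S·e^((r+u−y)T) ⇒ (r+u−y) = ln(F/S)/T
ln(122.71/121.66) = 0.008594; /T ⇒ 0.012891
y = r + u − ln(F/S)/T = 0.0329 + 0.0378 − 0.012891 = 0.057809
y = 5.78%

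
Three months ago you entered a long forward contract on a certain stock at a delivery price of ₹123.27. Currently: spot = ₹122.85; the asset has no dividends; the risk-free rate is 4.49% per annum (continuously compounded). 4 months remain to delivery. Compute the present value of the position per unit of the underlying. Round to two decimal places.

Current fair forward for the remaining 4 months: F = S·e^(r·T), r = 0.0449
F = 122.85 · e^(0.0449 × 4/12) = 122.85 × 1.015079 = 124.7025
Value of long forward = (F − K)·e^(−rT) = (124.7025 − 123.27) · e^(−0.0449·4/12)
= 1.4325 × 0.985145 = 1.41

₹1.41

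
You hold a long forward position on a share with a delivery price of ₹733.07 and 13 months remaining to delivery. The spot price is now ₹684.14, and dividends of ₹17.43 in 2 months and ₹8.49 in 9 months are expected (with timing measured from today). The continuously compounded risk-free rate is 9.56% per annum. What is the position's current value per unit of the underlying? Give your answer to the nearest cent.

PV(remaining dividends) I = 17.43·e^(−0.0956·2/12) + 8.49·e^(−0.0956·9/12) = 25.0571
Current forward F = (S − I)·e^(rT) = (684.14 − 25.0571)·e^(0.0956·13/12) = 659.0829 × 1.109120 = 731.0020
Value (long) = (F − K)·e^(−rT) = (731.0020 − 733.07) × 0.901616 = -1.8645
Value = -₹1.86

-₹1.86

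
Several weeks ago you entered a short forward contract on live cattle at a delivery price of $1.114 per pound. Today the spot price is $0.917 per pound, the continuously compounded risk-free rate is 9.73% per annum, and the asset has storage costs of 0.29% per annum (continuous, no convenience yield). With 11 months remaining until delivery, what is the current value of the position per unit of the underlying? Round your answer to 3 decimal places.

Current fair forward for the remaining 11 months: F = S·e^((r + u)·T), (r + u) = 0.0973 + 0.0029 = 0.1002
F = 0.917 · e^(0.1002 × 11/12) = 0.917 × 1.096200 = 1.0052
Value of long forward = (F − K)·e^(−rT) = (1.0052 − 1.114) · e^(−0.0973·11/12)
= -0.1088 × 0.914670 = -0.100
Short position value = −(long value) = $0.100

$0.100 per pound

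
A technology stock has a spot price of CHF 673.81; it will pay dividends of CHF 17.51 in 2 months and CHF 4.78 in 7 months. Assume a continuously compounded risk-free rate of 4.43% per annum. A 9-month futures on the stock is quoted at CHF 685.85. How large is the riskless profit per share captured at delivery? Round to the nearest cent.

PV(dividends) I = 17.51·e^(−0.0443·2/12) + 4.78·e^(−0.0443·7/12) = 22.0393
Fair futures F* = (S − I)·e^(rT) = (673.81 − 22.0393)·e^0.033225 = 651.7707 × 1.033783 = 673.7895
Market CHF 685.85 > fair 673.7895: forward overpriced → cash-and-carry (borrow at r, buy the stock and collect the dividends, short the forward).
Profit at T = |F_mkt − F*| = |685.85 − 673.7895| = CHF 12.06 per share

CHF 12.06 per share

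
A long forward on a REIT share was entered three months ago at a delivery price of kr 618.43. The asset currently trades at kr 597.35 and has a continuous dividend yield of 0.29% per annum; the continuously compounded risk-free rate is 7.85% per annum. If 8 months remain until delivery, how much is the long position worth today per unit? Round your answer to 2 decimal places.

Current fair forward for the remaining 8 months: F = S·e^((r − q)·T), (r − q) = 0.0785 − 0.0029 = 0.0756
F = 597.35 · e^(0.0756 × 8/12) = 597.35 × 1.051692 = 628.2282
Value of long forward = (F − K)·e^(−rT) = (628.2282 − 618.43) · e^(−0.0785·8/12)
= 9.7982 × 0.949012 = 9.30

kr 9.30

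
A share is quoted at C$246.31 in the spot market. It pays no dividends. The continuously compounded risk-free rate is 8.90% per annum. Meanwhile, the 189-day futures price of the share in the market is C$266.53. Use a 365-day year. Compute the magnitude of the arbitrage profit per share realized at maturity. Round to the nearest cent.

Fair futures: F* = S·e^(carry·T), with carry = r = 0.0890
F* = 246.31 · e^(0.0890 × 189/365) = 246.31 · e^0.046085 = 246.31 × 1.047163 = C$257.9267
Market C$266.53 > fair C$257.9267: forward overpriced → cash-and-carry (buy spot, short the forward).
At maturity, profit = |F_mkt − F*| = |266.53 − 257.9267| = C$8.60 per share

C$8.60 per share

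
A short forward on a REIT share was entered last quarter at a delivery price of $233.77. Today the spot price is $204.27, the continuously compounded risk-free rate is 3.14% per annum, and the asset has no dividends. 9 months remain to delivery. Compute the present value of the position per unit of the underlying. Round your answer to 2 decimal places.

$24.06

Current fair forward for the remaining 9 months: F = S·e^(r·T), r = 0.0314
F = 204.27 · e^(0.0314 × 9/12) = 204.27 × 1.023829 = 209.1375
Value of long forward = (F − K)·e^(−rT) = (209.1375 − 233.77) · e^(−0.0314·9/12)
= -24.6325 × 0.976725 = -24.06
Short position value = −(long value) = $24.06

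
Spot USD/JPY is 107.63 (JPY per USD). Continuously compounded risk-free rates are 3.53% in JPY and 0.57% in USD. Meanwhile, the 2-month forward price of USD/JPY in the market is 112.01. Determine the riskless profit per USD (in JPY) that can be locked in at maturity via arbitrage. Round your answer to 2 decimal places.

Fair forward: F* = S·e^(carry·T), with carry = (r_JPY − r_USD) = 0.0353 − 0.0057 = 0.0296
F* = 107.63 · e^(0.0296 × 2/12) = 107.63 · e^0.004933 = 107.63 × 1.004945 = 108.1622
Market 112.01 > fair 108.1622: forward overpriced → cash-and-carry (buy spot, short the forward).
At maturity, profit = |F_mkt − F*| = |112.01 − 108.1622| = 3.85 per USD (in JPY)

3.85 per USD (in JPY)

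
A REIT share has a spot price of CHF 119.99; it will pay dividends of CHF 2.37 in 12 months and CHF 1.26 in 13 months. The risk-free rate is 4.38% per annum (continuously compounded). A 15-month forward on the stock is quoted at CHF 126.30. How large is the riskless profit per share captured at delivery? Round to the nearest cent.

PV(dividends) I = 2.37·e^(−0.0438·12/12) + 1.26·e^(−0.0438·13/12) = 3.4700
Fair forward F* = (S − I)·e^(rT) = (119.99 − 3.4700)·e^0.054750 = 116.5200 × 1.056277 = 123.0774
Market CHF 126.30 > fair 123.0774: forward overpriced → cash-and-carry (borrow at r, buy the stock and collect the dividends, short the forward).
Profit at T = |F_mkt − F*| = |126.30 − 123.0774| = CHF 3.22 per share

CHF 3.22 per share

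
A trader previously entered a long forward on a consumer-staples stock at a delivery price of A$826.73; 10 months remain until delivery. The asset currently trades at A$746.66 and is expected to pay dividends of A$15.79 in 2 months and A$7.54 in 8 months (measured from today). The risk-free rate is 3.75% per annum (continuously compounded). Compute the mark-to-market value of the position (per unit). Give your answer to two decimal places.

-A$77.68

PV(remaining dividends) I = 15.79·e^(−0.0375·2/12) + 7.54·e^(−0.0375·8/12) = 23.0455
Current forward F = (S − I)·e^(rT) = (746.66 − 23.0455)·e^(0.0375·10/12) = 723.6145 × 1.031743 = 746.5842
Value (long) = (F − K)·e^(−rT) = (746.5842 − 826.73) × 0.969233 = -77.6800
Value = -A$77.68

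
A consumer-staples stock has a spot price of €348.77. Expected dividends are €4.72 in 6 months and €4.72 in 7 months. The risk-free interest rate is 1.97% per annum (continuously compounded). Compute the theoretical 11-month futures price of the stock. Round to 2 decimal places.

€345.62

PV(dividends) I = 4.72·e^(−0.0197·6/12) + 4.72·e^(−0.0197·7/12)
I = 4.6737 + 4.6661 = 9.3398
F = (S − I)·e^(rT) = (348.77 − 9.3398) · e^(0.0197·11/12)
= 339.4302 · e^0.018058 = 339.4302 × 1.018222 = €345.62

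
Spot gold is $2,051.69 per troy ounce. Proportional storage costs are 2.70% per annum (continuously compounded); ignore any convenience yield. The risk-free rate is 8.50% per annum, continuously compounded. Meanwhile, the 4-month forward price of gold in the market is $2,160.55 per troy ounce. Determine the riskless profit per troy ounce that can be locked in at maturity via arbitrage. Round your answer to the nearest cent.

$30.82 per troy ounce

Fair forward: F* = S·e^(carry·T), with carry = (r + u) = 0.0850 + 0.0270 = 0.1120
F* = 2051.69 · e^(0.1120 × 4/12) = 2051.69 · e^0.03733333 = 2051.69 × 1.03803897 = $2129.7342
Market $2160.55 > fair $2129.7342: forward overpriced → cash-and-carry (buy spot, short the forward).
At maturity, profit = |F_mkt − F*| = |2160.55 − 2129.7342| = $30.82 per troy ounce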